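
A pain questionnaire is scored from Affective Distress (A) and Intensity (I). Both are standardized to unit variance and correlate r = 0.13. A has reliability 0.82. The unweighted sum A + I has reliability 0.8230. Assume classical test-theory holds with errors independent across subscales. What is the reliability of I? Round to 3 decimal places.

Var(A+I) = 2 + 2·0.13 = 2.260.
True-score variance = ρ_A + ρ_I + 2·0.13, so 0.8230 = (0.82 + ρ_I + 0.26) / 2.260.
ρ_I = 0.8230·2.260 − 0.82 − 0.26 = 0.780.

0.780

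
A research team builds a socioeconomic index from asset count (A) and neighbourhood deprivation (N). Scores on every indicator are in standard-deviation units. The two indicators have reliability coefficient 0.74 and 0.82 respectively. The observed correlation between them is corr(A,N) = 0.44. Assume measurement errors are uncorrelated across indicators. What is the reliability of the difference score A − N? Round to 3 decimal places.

0.607

Var(A−N) = 1 + 1 − 2·0.44 = 2 − 0.88 = 1.12.
With uncorrelated errors the cross-covariances are all true-score covariance, so they carry over unchanged; only the diagonal terms shrink to ρᵢσᵢ².
True-score variance = [0.74 + 0.82] − 0.88 = 1.56 − 0.88 = 0.68.
Reliability = 0.68 / 1.12 = 0.607.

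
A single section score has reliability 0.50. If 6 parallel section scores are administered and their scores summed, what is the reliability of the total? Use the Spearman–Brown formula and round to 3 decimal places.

0.857

ρ_k = kρ / (1 + (k−1)ρ) = 6·0.50 / (1 + 5·0.50) = 3.000 / 3.500 = 0.857.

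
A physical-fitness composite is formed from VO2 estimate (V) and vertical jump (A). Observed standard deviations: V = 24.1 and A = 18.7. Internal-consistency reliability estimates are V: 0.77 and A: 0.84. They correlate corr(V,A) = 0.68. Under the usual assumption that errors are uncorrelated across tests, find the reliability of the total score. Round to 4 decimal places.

Var(V+A) = 24.1² + 18.7² + 2·[24.1·18.7·0.68] = 930.5 + 612.911 = 1543.41.
Under uncorrelated errors the observed covariances equal the true-score covariances, so only the own-variance terms attenuate.
True-score variance = [24.1²·0.77 + 18.7²·0.84] + 612.911 = 740.963 + 612.911 = 1353.87.
Reliability = 1353.87 / 1543.41 = 0.8772.

0.8772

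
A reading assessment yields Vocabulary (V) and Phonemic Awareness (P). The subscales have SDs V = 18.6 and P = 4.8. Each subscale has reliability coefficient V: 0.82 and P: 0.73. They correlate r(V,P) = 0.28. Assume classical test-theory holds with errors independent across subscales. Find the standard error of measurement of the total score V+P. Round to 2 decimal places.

Var(total) = 369 + 49.9968 = 418.997.
True-score variance = 300.506 + 49.9968 = 350.503, so reliability = 0.8365.
Error variance = 418.997 − 350.503 = 68.4936; SEM = √68.4936 = 8.28.

8.28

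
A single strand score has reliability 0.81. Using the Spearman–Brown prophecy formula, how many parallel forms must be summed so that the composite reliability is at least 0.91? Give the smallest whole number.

k ≥ ρ*(1−ρ₁)/(ρ₁(1−ρ*)) = 0.91·0.19 / (0.81·0.09) = 2.372.
Smallest integer k = 3.

3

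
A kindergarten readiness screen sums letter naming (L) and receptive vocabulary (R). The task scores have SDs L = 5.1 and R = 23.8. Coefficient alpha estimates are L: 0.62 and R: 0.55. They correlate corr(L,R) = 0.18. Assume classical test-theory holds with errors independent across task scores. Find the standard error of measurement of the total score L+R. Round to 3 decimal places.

16.272

Var(total) = 592.45 + 43.6968 = 636.147.
True-score variance = 327.668 + 43.6968 = 371.365, so reliability = 0.5838.
Error variance = 636.147 − 371.365 = 264.782; SEM = √264.782 = 16.272.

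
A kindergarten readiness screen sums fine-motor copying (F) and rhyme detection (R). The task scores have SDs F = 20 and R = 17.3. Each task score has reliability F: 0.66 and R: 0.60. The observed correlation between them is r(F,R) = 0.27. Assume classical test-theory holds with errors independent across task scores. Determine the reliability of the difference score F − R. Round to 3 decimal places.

Var(F−R) = 20² + 17.3² − 2·20·17.3·0.27 = 699.29 − 186.84 = 512.45.
Under uncorrelated errors the observed covariances equal the true-score covariances, so only the own-variance terms attenuate.
True-score variance = [20²·0.66 + 17.3²·0.60] − 186.84 = 443.574 − 186.84 = 256.734.
Reliability = 256.734 / 512.45 = 0.501.

0.501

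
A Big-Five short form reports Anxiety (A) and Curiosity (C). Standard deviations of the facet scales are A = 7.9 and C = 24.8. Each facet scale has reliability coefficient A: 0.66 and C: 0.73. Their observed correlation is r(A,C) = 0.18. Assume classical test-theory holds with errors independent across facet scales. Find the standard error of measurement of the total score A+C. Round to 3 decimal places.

Var(total) = 677.45 + 70.5312 = 747.981.
True-score variance = 490.17 + 70.5312 = 560.701, so reliability = 0.7496.
Error variance = 747.981 − 560.701 = 187.28; SEM = √187.28 = 13.685.

13.685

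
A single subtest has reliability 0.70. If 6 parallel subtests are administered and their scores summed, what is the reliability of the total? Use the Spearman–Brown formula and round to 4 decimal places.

0.9333

ρ_k = kρ / (1 + (k−1)ρ) = 6·0.70 / (1 + 5·0.70) = 4.200 / 4.500 = 0.9333.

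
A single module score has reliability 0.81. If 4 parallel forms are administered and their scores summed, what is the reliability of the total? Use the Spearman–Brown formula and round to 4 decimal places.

ρ_k = kρ / (1 + (k−1)ρ) = 4·0.81 / (1 + 3·0.81) = 3.240 / 3.430 = 0.9446.

0.9446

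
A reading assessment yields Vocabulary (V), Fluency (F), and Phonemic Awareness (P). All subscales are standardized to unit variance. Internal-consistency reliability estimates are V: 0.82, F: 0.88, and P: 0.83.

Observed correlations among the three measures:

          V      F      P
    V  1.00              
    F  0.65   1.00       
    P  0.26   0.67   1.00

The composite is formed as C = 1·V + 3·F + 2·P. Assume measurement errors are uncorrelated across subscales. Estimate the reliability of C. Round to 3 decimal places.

0.928

Var(C) = 1 + 3² + 2² + 2·[3·0.65 + 2·0.26 + 6·0.67] = 14 + 12.98 = 26.98.
With uncorrelated errors the cross-covariances are all true-score covariance, so they carry over unchanged; only the diagonal terms shrink to ρᵢσᵢ².
True-score variance = [0.82 + 3²·0.88 + 2²·0.83] + 12.98 = 12.06 + 12.98 = 25.04.
Reliability = 25.04 / 26.98 = 0.928.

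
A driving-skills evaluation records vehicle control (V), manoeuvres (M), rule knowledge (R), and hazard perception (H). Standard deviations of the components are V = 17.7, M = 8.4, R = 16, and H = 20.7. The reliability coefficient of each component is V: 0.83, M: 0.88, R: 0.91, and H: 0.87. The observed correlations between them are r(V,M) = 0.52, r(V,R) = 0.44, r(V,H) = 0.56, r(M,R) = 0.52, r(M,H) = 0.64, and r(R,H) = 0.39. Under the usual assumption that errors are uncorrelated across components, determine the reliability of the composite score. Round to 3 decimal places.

0.944

Var(V+M+R+H) = 17.7² + 8.4² + 16² + 20.7² + 2·[17.7·8.4·0.52 + 17.7·16·0.44 + 17.7·20.7·0.56 + 8.4·16·0.52 + 8.4·20.7·0.64 + 16·20.7·0.39] = 1068.34 + 1434.88 = 2503.22.
Because errors are independent across components, Cov(Tᵢ,Tⱼ) = Cov(Xᵢ,Xⱼ); the off-diagonal part of the true-score variance is the same as above.
True-score variance = [17.7²·0.83 + 8.4²·0.88 + 16²·0.91 + 20.7²·0.87] + 1434.88 = 927.87 + 1434.88 = 2362.75.
Reliability = 2362.75 / 2503.22 = 0.944.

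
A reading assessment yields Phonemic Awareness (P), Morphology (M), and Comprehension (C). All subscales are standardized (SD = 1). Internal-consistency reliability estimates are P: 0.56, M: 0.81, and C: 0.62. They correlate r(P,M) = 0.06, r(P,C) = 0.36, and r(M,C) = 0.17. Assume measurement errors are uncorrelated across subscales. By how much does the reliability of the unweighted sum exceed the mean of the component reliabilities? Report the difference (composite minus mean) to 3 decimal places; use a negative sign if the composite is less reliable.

Var(sum) = 3 + 1.18 = 4.18; true-score variance = 1.99 + 1.18 = 3.17; composite reliability = 0.7584.
Mean component reliability = 0.6633.
Difference = 0.7584 − 0.6633 = 0.095.

0.095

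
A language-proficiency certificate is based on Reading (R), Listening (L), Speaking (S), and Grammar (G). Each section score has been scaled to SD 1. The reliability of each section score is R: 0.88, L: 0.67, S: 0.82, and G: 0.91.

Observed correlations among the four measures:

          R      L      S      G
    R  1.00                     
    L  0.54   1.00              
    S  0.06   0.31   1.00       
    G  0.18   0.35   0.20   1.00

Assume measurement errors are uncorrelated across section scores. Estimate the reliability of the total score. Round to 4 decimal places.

Var(R+L+S+G) = 4 + 2·[0.54 + 0.06 + 0.18 + 0.31 + 0.35 + 0.20] = 4 + 3.28 = 7.28.
Under uncorrelated errors the observed covariances equal the true-score covariances, so only the own-variance terms attenuate.
True-score variance = [0.88 + 0.67 + 0.82 + 0.91] + 3.28 = 3.28 + 3.28 = 6.56.
Reliability = 6.56 / 7.28 = 0.9011.

0.9011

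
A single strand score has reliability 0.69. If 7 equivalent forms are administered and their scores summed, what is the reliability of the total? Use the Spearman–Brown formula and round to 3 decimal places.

ρ_k = kρ / (1 + (k−1)ρ) = 7·0.69 / (1 + 6·0.69) = 4.830 / 5.140 = 0.940.

0.940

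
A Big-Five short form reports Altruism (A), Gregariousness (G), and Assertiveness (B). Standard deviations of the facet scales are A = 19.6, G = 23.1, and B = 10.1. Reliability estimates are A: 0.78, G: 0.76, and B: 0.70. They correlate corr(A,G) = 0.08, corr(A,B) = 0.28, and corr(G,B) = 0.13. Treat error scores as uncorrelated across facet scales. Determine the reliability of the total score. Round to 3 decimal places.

Var(A+G+B) = 19.6² + 23.1² + 10.1² + 2·[19.6·23.1·0.08 + 19.6·10.1·0.28 + 23.1·10.1·0.13] = 1019.78 + 243.96 = 1263.74.
Under uncorrelated errors the observed covariances equal the true-score covariances, so only the own-variance terms attenuate.
True-score variance = [19.6²·0.78 + 23.1²·0.76 + 10.1²·0.70] + 243.96 = 776.595 + 243.96 = 1020.56.
Reliability = 1020.56 / 1263.74 = 0.808.

0.808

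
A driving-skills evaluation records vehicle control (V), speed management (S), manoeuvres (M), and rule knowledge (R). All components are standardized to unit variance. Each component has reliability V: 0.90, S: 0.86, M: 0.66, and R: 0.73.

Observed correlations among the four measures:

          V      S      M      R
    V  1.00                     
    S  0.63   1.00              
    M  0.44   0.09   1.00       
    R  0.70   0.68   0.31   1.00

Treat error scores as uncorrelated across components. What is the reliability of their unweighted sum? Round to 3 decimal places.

Var(V+S+M+R) = 4 + 2·[0.63 + 0.44 + 0.70 + 0.09 + 0.68 + 0.31] = 4 + 5.7 = 9.7.
With uncorrelated errors the cross-covariances are all true-score covariance, so they carry over unchanged; only the diagonal terms shrink to ρᵢσᵢ².
True-score variance = [0.90 + 0.86 + 0.66 + 0.73] + 5.7 = 3.15 + 5.7 = 8.85.
Reliability = 8.85 / 9.7 = 0.912.

0.912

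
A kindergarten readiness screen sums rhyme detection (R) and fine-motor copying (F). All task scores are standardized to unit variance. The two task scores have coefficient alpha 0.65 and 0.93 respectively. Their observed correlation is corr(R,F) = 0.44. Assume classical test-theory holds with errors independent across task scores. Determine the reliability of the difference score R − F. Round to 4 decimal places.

Var(R−F) = 1 + 1 − 2·0.44 = 2 − 0.88 = 1.12.
Under uncorrelated errors the observed covariances equal the true-score covariances, so only the own-variance terms attenuate.
True-score variance = [0.65 + 0.93] − 0.88 = 1.58 − 0.88 = 0.7.
Reliability = 0.7 / 1.12 = 0.6250.

0.6250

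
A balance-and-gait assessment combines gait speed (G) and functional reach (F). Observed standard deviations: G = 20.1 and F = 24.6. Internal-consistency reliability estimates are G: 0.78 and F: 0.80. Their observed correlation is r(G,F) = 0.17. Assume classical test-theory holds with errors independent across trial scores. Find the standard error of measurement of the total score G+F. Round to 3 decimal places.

Var(total) = 1009.17 + 168.116 = 1177.29.
True-score variance = 799.256 + 168.116 = 967.372, so reliability = 0.8217.
Error variance = 1177.29 − 967.372 = 209.914; SEM = √209.914 = 14.488.

14.488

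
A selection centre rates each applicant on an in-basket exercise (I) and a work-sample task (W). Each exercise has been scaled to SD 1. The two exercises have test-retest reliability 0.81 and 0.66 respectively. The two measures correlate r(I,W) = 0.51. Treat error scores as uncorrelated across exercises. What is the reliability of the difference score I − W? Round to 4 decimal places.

Var(I−W) = 1 + 1 − 2·0.51 = 2 − 1.02 = 0.98.
With uncorrelated errors the cross-covariances are all true-score covariance, so they carry over unchanged; only the diagonal terms shrink to ρᵢσᵢ².
True-score variance = [0.81 + 0.66] − 1.02 = 1.47 − 1.02 = 0.45.
Reliability = 0.45 / 0.98 = 0.4592.

0.4592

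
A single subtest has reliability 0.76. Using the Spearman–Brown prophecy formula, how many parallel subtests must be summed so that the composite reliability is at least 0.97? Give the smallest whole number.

k ≥ ρ*(1−ρ₁)/(ρ₁(1−ρ*)) = 0.97·0.24 / (0.76·0.03) = 10.211.
Smallest integer k = 11.

11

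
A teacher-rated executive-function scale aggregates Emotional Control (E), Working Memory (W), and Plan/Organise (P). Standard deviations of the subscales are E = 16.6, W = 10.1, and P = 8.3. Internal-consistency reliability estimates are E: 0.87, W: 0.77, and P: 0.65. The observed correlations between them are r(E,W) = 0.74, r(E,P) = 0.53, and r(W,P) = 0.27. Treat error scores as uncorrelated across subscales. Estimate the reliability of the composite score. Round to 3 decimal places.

Var(E+W+P) = 16.6² + 10.1² + 8.3² + 2·[16.6·10.1·0.74 + 16.6·8.3·0.53 + 10.1·8.3·0.27] = 446.46 + 439.452 = 885.912.
Because errors are independent across components, Cov(Tᵢ,Tⱼ) = Cov(Xᵢ,Xⱼ); the off-diagonal part of the true-score variance is the same as above.
True-score variance = [16.6²·0.87 + 10.1²·0.77 + 8.3²·0.65] + 439.452 = 363.063 + 439.452 = 802.515.
Reliability = 802.515 / 885.912 = 0.906.

0.906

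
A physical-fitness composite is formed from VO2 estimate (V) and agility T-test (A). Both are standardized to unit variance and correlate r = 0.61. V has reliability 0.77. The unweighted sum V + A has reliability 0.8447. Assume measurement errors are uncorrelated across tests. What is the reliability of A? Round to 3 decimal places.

Var(V+A) = 2 + 2·0.61 = 3.220.
True-score variance = ρ_V + ρ_A + 2·0.61, so 0.8447 = (0.77 + ρ_A + 1.22) / 3.220.
ρ_A = 0.8447·3.220 − 0.77 − 1.22 = 0.730.

0.730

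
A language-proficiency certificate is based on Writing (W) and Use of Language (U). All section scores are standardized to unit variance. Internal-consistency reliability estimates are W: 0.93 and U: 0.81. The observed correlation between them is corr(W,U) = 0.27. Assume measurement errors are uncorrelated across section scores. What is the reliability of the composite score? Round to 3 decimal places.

0.898

Var(W+U) = 2 + 2·[0.27] = 2 + 0.54 = 2.54.
Under uncorrelated errors the observed covariances equal the true-score covariances, so only the own-variance terms attenuate.
True-score variance = [0.93 + 0.81] + 0.54 = 1.74 + 0.54 = 2.28.
Reliability = 2.28 / 2.54 = 0.898.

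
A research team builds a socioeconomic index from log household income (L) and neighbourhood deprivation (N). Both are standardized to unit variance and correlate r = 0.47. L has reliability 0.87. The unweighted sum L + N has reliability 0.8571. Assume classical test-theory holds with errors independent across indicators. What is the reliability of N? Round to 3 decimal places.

Var(L+N) = 2 + 2·0.47 = 2.940.
True-score variance = ρ_L + ρ_N + 2·0.47, so 0.8571 = (0.87 + ρ_N + 0.94) / 2.940.
ρ_N = 0.8571·2.940 − 0.87 − 0.94 = 0.710.

0.710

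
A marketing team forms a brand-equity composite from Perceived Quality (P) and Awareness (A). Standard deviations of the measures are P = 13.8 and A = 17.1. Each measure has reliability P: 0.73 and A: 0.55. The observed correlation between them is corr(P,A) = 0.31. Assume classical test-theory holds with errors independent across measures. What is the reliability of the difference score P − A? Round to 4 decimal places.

Var(P−A) = 13.8² + 17.1² − 2·13.8·17.1·0.31 = 482.85 − 146.308 = 336.542.
With uncorrelated errors the cross-covariances are all true-score covariance, so they carry over unchanged; only the diagonal terms shrink to ρᵢσᵢ².
True-score variance = [13.8²·0.73 + 17.1²·0.55] − 146.308 = 299.847 − 146.308 = 153.539.
Reliability = 153.539 / 336.542 = 0.4562.

0.4562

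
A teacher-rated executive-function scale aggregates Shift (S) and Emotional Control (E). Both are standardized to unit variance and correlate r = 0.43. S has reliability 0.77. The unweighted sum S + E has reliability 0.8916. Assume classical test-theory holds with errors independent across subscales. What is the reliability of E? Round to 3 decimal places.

Var(S+E) = 2 + 2·0.43 = 2.860.
True-score variance = ρ_S + ρ_E + 2·0.43, so 0.8916 = (0.77 + ρ_E + 0.86) / 2.860.
ρ_E = 0.8916·2.860 − 0.77 − 0.86 = 0.920.

0.920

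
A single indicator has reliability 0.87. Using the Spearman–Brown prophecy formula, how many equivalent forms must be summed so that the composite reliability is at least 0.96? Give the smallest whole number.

k ≥ ρ*(1−ρ₁)/(ρ₁(1−ρ*)) = 0.96·0.13 / (0.87·0.04) = 3.586.
Smallest integer k = 4.

4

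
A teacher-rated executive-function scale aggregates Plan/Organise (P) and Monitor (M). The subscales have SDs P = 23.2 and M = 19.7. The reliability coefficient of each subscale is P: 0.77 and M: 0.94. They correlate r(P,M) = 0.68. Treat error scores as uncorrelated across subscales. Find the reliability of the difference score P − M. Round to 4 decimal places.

Var(P−M) = 23.2² + 19.7² − 2·23.2·19.7·0.68 = 926.33 − 621.574 = 304.756.
Under uncorrelated errors the observed covariances equal the true-score covariances, so only the own-variance terms attenuate.
True-score variance = [23.2²·0.77 + 19.7²·0.94] − 621.574 = 779.249 − 621.574 = 157.675.
Reliability = 157.675 / 304.756 = 0.5174.

0.5174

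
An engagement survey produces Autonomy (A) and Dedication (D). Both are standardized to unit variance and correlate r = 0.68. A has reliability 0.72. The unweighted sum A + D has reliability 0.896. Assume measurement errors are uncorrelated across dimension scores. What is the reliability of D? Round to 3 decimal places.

Var(A+D) = 2 + 2·0.68 = 3.360.
True-score variance = ρ_A + ρ_D + 2·0.68, so 0.896 = (0.72 + ρ_D + 1.36) / 3.360.
ρ_D = 0.896·3.360 − 0.72 − 1.36 = 0.931.

0.931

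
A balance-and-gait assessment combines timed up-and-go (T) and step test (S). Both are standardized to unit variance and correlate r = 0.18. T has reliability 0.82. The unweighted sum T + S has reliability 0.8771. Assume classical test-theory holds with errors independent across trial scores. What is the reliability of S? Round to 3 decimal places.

Var(T+S) = 2 + 2·0.18 = 2.360.
True-score variance = ρ_T + ρ_S + 2·0.18, so 0.8771 = (0.82 + ρ_S + 0.36) / 2.360.
ρ_S = 0.8771·2.360 − 0.82 − 0.36 = 0.890.

0.890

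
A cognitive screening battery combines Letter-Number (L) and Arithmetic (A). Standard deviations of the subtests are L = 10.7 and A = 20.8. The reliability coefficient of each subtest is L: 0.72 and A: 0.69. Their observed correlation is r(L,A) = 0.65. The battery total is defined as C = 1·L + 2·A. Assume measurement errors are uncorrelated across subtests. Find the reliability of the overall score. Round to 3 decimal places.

Var(C) = 10.7² + 2²·20.8² + 2·[2·10.7·20.8·0.65] = 1845.05 + 578.656 = 2423.71.
Because errors are independent across components, Cov(Tᵢ,Tⱼ) = Cov(Xᵢ,Xⱼ); the off-diagonal part of the true-score variance is the same as above.
True-score variance = [10.7²·0.72 + 2²·20.8²·0.69] + 578.656 = 1276.52 + 578.656 = 1855.18.
Reliability = 1855.18 / 2423.71 = 0.765.

0.765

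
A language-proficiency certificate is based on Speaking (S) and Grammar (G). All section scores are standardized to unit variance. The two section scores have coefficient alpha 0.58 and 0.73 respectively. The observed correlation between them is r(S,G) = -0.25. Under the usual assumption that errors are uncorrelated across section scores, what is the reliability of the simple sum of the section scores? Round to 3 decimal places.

Var(S+G) = 2 + 2·[(-0.25)] = 2 − 0.5 = 1.5.
Because errors are independent across components, Cov(Tᵢ,Tⱼ) = Cov(Xᵢ,Xⱼ); the off-diagonal part of the true-score variance is the same as above.
True-score variance = [0.58 + 0.73] − 0.5 = 1.31 − 0.5 = 0.81.
Reliability = 0.81 / 1.5 = 0.540.

0.540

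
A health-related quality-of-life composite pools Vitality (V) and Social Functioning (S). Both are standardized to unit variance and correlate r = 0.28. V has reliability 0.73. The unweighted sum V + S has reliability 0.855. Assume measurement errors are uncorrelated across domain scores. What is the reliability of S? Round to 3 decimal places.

0.899

Var(V+S) = 2 + 2·0.28 = 2.560.
True-score variance = ρ_V + ρ_S + 2·0.28, so 0.855 = (0.73 + ρ_S + 0.56) / 2.560.
ρ_S = 0.855·2.560 − 0.73 − 0.56 = 0.899.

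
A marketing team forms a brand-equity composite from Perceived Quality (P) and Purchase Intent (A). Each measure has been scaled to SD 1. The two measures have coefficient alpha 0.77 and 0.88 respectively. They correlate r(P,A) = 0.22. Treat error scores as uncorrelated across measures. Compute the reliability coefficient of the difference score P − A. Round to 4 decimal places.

Var(P−A) = 1 + 1 − 2·0.22 = 2 − 0.44 = 1.56.
Because errors are independent across components, Cov(Tᵢ,Tⱼ) = Cov(Xᵢ,Xⱼ); the off-diagonal part of the true-score variance is the same as above.
True-score variance = [0.77 + 0.88] − 0.44 = 1.65 − 0.44 = 1.21.
Reliability = 1.21 / 1.56 = 0.7756.

0.7756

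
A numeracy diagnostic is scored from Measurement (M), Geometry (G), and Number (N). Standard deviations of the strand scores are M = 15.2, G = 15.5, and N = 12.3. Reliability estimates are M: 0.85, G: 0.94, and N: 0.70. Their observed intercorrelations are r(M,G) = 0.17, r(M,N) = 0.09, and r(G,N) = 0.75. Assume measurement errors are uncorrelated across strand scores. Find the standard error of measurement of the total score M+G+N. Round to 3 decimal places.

Var(total) = 622.58 + 399.732 = 1022.31.
True-score variance = 528.122 + 399.732 = 927.854, so reliability = 0.9076.
Error variance = 1022.31 − 927.854 = 94.458; SEM = √94.458 = 9.719.

9.719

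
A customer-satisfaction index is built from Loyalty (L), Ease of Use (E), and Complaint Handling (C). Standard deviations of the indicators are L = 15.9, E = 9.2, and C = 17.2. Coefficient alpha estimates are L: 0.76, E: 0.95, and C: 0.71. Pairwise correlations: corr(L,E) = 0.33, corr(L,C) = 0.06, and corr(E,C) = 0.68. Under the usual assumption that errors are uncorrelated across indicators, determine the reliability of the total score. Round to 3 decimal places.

0.846

Var(L+E+C) = 15.9² + 9.2² + 17.2² + 2·[15.9·9.2·0.33 + 15.9·17.2·0.06 + 9.2·17.2·0.68] = 633.29 + 344.569 = 977.859.
Because errors are independent across components, Cov(Tᵢ,Tⱼ) = Cov(Xᵢ,Xⱼ); the off-diagonal part of the true-score variance is the same as above.
True-score variance = [15.9²·0.76 + 9.2²·0.95 + 17.2²·0.71] + 344.569 = 482.59 + 344.569 = 827.159.
Reliability = 827.159 / 977.859 = 0.846.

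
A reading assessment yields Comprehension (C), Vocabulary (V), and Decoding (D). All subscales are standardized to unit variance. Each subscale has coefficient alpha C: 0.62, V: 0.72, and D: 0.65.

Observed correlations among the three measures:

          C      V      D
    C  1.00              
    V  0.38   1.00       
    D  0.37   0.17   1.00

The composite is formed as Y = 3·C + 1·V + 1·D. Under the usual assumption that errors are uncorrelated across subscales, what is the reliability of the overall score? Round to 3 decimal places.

0.744

Var(Y) = 3² + 1 + 1 + 2·[3·0.38 + 3·0.37 + 0.17] = 11 + 4.84 = 15.84.
Under uncorrelated errors the observed covariances equal the true-score covariances, so only the own-variance terms attenuate.
True-score variance = [3²·0.62 + 0.72 + 0.65] + 4.84 = 6.95 + 4.84 = 11.79.
Reliability = 11.79 / 15.84 = 0.744.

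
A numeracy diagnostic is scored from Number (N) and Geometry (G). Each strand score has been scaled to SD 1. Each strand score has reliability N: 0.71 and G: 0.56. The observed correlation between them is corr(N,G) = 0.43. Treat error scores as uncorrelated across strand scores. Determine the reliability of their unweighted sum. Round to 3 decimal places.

Var(N+G) = 2 + 2·[0.43] = 2 + 0.86 = 2.86.
Because errors are independent across components, Cov(Tᵢ,Tⱼ) = Cov(Xᵢ,Xⱼ); the off-diagonal part of the true-score variance is the same as above.
True-score variance = [0.71 + 0.56] + 0.86 = 1.27 + 0.86 = 2.13.
Reliability = 2.13 / 2.86 = 0.745.

0.745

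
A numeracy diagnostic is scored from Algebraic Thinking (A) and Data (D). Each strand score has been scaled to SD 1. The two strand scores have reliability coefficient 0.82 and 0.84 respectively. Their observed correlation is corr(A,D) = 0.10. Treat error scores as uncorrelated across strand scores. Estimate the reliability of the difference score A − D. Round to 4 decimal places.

Var(A−D) = 1 + 1 − 2·0.10 = 2 − 0.2 = 1.8.
Because errors are independent across components, Cov(Tᵢ,Tⱼ) = Cov(Xᵢ,Xⱼ); the off-diagonal part of the true-score variance is the same as above.
True-score variance = [0.82 + 0.84] − 0.2 = 1.66 − 0.2 = 1.46.
Reliability = 1.46 / 1.8 = 0.8111.

0.8111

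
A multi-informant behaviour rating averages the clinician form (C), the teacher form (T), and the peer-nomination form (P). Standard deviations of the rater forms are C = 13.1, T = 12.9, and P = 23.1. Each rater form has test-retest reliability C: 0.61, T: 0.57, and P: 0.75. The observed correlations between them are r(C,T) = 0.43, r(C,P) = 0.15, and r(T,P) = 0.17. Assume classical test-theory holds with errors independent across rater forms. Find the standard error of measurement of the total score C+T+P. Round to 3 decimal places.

Var(total) = 871.63 + 337.431 = 1209.06.
True-score variance = 599.743 + 337.431 = 937.174, so reliability = 0.7751.
Error variance = 1209.06 − 937.174 = 271.887; SEM = √271.887 = 16.489.

16.489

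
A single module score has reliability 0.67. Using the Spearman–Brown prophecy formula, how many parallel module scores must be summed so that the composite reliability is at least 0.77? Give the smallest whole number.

2

k ≥ ρ*(1−ρ₁)/(ρ₁(1−ρ*)) = 0.77·0.33 / (0.67·0.23) = 1.649.
Smallest integer k = 2.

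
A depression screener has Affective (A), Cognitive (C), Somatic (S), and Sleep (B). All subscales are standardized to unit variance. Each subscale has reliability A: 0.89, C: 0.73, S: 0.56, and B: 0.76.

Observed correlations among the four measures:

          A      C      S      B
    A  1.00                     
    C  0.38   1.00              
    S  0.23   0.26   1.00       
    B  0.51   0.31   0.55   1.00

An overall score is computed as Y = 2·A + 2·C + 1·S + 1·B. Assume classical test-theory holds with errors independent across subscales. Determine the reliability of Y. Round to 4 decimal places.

Var(Y) = 2² + 2² + 1 + 1 + 2·[4·0.38 + 2·0.23 + 2·0.51 + 2·0.26 + 2·0.31 + 0.55] = 10 + 9.38 = 19.38.
Under uncorrelated errors the observed covariances equal the true-score covariances, so only the own-variance terms attenuate.
True-score variance = [2²·0.89 + 2²·0.73 + 0.56 + 0.76] + 9.38 = 7.8 + 9.38 = 17.18.
Reliability = 17.18 / 19.38 = 0.8865.

0.8865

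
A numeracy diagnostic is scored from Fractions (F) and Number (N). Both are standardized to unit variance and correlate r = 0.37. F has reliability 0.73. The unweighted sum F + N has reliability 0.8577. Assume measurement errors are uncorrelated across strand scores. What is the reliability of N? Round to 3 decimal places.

Var(F+N) = 2 + 2·0.37 = 2.740.
True-score variance = ρ_F + ρ_N + 2·0.37, so 0.8577 = (0.73 + ρ_N + 0.74) / 2.740.
ρ_N = 0.8577·2.740 − 0.73 − 0.74 = 0.880.

0.880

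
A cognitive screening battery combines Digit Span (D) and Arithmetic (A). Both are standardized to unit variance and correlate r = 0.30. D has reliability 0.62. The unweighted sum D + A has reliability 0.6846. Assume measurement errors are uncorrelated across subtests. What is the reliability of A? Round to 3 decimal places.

Var(D+A) = 2 + 2·0.30 = 2.600.
True-score variance = ρ_D + ρ_A + 2·0.30, so 0.6846 = (0.62 + ρ_A + 0.60) / 2.600.
ρ_A = 0.6846·2.600 − 0.62 − 0.60 = 0.560.

0.560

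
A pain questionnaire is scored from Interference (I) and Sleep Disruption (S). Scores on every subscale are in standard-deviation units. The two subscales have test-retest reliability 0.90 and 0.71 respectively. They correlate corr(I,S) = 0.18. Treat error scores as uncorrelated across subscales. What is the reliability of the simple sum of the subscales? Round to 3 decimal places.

Var(I+S) = 2 + 2·[0.18] = 2 + 0.36 = 2.36.
Under uncorrelated errors the observed covariances equal the true-score covariances, so only the own-variance terms attenuate.
True-score variance = [0.90 + 0.71] + 0.36 = 1.61 + 0.36 = 1.97.
Reliability = 1.97 / 2.36 = 0.835.

0.835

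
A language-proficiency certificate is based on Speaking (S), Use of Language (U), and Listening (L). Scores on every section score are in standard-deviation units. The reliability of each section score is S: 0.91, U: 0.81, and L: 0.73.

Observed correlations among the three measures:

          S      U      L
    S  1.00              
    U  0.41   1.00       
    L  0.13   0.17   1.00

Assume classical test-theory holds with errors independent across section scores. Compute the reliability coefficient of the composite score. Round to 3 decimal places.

0.876

Var(S+U+L) = 3 + 2·[0.41 + 0.13 + 0.17] = 3 + 1.42 = 4.42.
Under uncorrelated errors the observed covariances equal the true-score covariances, so only the own-variance terms attenuate.
True-score variance = [0.91 + 0.81 + 0.73] + 1.42 = 2.45 + 1.42 = 3.87.
Reliability = 3.87 / 4.42 = 0.876.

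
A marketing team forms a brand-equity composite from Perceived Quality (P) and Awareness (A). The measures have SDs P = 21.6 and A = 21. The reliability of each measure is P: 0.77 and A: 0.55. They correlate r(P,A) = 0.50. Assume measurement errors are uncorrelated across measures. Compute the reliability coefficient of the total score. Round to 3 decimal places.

0.775

Var(P+A) = 21.6² + 21² + 2·[21.6·21·0.50] = 907.56 + 453.6 = 1361.16.
Under uncorrelated errors the observed covariances equal the true-score covariances, so only the own-variance terms attenuate.
True-score variance = [21.6²·0.77 + 21²·0.55] + 453.6 = 601.801 + 453.6 = 1055.4.
Reliability = 1055.4 / 1361.16 = 0.775.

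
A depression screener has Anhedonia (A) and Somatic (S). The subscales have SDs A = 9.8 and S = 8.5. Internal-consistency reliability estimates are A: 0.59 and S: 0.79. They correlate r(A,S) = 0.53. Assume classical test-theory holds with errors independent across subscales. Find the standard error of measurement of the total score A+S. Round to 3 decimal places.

Var(total) = 168.29 + 88.298 = 256.588.
True-score variance = 113.741 + 88.298 = 202.039, so reliability = 0.7874.
Error variance = 256.588 − 202.039 = 54.5489; SEM = √54.5489 = 7.386.

7.386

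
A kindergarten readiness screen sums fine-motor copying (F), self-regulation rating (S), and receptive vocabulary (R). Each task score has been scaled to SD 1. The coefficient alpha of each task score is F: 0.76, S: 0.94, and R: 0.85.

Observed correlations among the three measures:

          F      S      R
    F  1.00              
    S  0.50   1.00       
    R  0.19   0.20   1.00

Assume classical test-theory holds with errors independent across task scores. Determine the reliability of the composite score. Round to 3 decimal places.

0.906

Var(F+S+R) = 3 + 2·[0.50 + 0.19 + 0.20] = 3 + 1.78 = 4.78.
Because errors are independent across components, Cov(Tᵢ,Tⱼ) = Cov(Xᵢ,Xⱼ); the off-diagonal part of the true-score variance is the same as above.
True-score variance = [0.76 + 0.94 + 0.85] + 1.78 = 2.55 + 1.78 = 4.33.
Reliability = 4.33 / 4.78 = 0.906.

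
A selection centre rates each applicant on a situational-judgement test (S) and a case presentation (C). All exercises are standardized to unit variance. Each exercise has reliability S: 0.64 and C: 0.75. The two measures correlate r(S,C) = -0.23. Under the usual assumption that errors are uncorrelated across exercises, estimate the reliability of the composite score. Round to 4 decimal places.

Var(S+C) = 2 + 2·[(-0.23)] = 2 − 0.46 = 1.54.
Because errors are independent across components, Cov(Tᵢ,Tⱼ) = Cov(Xᵢ,Xⱼ); the off-diagonal part of the true-score variance is the same as above.
True-score variance = [0.64 + 0.75] − 0.46 = 1.39 − 0.46 = 0.93.
Reliability = 0.93 / 1.54 = 0.6039.

0.6039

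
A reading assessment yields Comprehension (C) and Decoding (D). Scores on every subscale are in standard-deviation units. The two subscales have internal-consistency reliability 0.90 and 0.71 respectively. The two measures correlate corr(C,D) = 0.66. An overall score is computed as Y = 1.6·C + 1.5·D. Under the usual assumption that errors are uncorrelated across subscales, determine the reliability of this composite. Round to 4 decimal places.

0.8861

Var(Y) = 1.6² + 1.5² + 2·[2.4·0.66] = 4.81 + 3.168 = 7.978.
Because errors are independent across components, Cov(Tᵢ,Tⱼ) = Cov(Xᵢ,Xⱼ); the off-diagonal part of the true-score variance is the same as above.
True-score variance = [1.6²·0.90 + 1.5²·0.71] + 3.168 = 3.9015 + 3.168 = 7.0695.
Reliability = 7.0695 / 7.978 = 0.8861.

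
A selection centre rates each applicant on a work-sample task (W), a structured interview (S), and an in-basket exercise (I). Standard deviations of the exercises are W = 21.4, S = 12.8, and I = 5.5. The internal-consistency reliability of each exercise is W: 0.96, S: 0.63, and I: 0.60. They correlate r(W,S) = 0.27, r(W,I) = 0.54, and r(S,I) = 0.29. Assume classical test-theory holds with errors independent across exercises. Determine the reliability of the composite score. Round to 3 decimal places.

Var(W+S+I) = 21.4² + 12.8² + 5.5² + 2·[21.4·12.8·0.27 + 21.4·5.5·0.54 + 12.8·5.5·0.29] = 652.05 + 315.865 = 967.915.
Because errors are independent across components, Cov(Tᵢ,Tⱼ) = Cov(Xᵢ,Xⱼ); the off-diagonal part of the true-score variance is the same as above.
True-score variance = [21.4²·0.96 + 12.8²·0.63 + 5.5²·0.60] + 315.865 = 561.011 + 315.865 = 876.876.
Reliability = 876.876 / 967.915 = 0.906.

0.906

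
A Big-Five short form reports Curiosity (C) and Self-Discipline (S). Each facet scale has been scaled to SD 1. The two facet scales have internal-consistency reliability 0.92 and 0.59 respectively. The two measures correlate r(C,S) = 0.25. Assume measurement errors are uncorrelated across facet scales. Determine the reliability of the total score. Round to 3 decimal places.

Var(C+S) = 2 + 2·[0.25] = 2 + 0.5 = 2.5.
Because errors are independent across components, Cov(Tᵢ,Tⱼ) = Cov(Xᵢ,Xⱼ); the off-diagonal part of the true-score variance is the same as above.
True-score variance = [0.92 + 0.59] + 0.5 = 1.51 + 0.5 = 2.01.
Reliability = 2.01 / 2.5 = 0.804.

0.804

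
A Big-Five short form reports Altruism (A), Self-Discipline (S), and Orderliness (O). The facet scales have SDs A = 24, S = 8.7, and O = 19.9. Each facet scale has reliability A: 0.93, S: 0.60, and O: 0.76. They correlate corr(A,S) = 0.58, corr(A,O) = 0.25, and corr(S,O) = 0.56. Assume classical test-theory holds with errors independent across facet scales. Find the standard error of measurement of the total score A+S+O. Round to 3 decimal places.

Var(total) = 1047.7 + 674.914 = 1722.61.
True-score variance = 882.062 + 674.914 = 1556.98, so reliability = 0.9038.
Error variance = 1722.61 − 1556.98 = 165.638; SEM = √165.638 = 12.870.

12.870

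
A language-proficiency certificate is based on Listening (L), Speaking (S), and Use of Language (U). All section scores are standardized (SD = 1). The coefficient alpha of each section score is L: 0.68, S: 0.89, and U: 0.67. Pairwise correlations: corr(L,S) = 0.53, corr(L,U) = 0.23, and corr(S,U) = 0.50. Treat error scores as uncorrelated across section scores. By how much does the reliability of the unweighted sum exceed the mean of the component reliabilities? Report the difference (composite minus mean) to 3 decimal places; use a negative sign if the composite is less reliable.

Var(sum) = 3 + 2.52 = 5.52; true-score variance = 2.24 + 2.52 = 4.76; composite reliability = 0.8623.
Mean component reliability = 0.7467.
Difference = 0.8623 − 0.7467 = 0.116.

0.116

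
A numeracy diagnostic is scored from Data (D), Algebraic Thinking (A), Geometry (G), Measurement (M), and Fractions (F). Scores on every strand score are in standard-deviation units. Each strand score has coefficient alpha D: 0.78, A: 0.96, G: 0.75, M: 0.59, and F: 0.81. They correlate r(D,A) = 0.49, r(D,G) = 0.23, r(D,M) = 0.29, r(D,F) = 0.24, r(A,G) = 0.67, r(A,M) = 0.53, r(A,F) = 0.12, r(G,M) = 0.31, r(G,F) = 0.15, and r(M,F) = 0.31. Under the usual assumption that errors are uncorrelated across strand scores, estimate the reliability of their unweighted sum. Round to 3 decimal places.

0.905

Var(D+A+G+M+F) = 5 + 2·[0.49 + 0.23 + 0.29 + 0.24 + 0.67 + 0.53 + 0.12 + 0.31 + 0.15 + 0.31] = 5 + 6.68 = 11.68.
Because errors are independent across components, Cov(Tᵢ,Tⱼ) = Cov(Xᵢ,Xⱼ); the off-diagonal part of the true-score variance is the same as above.
True-score variance = [0.78 + 0.96 + 0.75 + 0.59 + 0.81] + 6.68 = 3.89 + 6.68 = 10.57.
Reliability = 10.57 / 11.68 = 0.905.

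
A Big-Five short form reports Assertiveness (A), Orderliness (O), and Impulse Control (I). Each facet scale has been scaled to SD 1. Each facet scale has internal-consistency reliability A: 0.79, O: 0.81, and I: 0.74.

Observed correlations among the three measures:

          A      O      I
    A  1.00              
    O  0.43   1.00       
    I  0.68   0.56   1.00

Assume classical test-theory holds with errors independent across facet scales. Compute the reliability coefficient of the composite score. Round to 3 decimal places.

Var(A+O+I) = 3 + 2·[0.43 + 0.68 + 0.56] = 3 + 3.34 = 6.34.
Under uncorrelated errors the observed covariances equal the true-score covariances, so only the own-variance terms attenuate.
True-score variance = [0.79 + 0.81 + 0.74] + 3.34 = 2.34 + 3.34 = 5.68.
Reliability = 5.68 / 6.34 = 0.896.

0.896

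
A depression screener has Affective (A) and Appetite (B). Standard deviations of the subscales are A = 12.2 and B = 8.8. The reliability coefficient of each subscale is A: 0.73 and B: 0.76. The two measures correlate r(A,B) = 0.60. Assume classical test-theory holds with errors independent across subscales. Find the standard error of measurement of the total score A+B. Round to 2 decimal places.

7.67

Var(total) = 226.28 + 128.832 = 355.112.
True-score variance = 167.508 + 128.832 = 296.34, so reliability = 0.8345.
Error variance = 355.112 − 296.34 = 58.7724; SEM = √58.7724 = 7.67.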